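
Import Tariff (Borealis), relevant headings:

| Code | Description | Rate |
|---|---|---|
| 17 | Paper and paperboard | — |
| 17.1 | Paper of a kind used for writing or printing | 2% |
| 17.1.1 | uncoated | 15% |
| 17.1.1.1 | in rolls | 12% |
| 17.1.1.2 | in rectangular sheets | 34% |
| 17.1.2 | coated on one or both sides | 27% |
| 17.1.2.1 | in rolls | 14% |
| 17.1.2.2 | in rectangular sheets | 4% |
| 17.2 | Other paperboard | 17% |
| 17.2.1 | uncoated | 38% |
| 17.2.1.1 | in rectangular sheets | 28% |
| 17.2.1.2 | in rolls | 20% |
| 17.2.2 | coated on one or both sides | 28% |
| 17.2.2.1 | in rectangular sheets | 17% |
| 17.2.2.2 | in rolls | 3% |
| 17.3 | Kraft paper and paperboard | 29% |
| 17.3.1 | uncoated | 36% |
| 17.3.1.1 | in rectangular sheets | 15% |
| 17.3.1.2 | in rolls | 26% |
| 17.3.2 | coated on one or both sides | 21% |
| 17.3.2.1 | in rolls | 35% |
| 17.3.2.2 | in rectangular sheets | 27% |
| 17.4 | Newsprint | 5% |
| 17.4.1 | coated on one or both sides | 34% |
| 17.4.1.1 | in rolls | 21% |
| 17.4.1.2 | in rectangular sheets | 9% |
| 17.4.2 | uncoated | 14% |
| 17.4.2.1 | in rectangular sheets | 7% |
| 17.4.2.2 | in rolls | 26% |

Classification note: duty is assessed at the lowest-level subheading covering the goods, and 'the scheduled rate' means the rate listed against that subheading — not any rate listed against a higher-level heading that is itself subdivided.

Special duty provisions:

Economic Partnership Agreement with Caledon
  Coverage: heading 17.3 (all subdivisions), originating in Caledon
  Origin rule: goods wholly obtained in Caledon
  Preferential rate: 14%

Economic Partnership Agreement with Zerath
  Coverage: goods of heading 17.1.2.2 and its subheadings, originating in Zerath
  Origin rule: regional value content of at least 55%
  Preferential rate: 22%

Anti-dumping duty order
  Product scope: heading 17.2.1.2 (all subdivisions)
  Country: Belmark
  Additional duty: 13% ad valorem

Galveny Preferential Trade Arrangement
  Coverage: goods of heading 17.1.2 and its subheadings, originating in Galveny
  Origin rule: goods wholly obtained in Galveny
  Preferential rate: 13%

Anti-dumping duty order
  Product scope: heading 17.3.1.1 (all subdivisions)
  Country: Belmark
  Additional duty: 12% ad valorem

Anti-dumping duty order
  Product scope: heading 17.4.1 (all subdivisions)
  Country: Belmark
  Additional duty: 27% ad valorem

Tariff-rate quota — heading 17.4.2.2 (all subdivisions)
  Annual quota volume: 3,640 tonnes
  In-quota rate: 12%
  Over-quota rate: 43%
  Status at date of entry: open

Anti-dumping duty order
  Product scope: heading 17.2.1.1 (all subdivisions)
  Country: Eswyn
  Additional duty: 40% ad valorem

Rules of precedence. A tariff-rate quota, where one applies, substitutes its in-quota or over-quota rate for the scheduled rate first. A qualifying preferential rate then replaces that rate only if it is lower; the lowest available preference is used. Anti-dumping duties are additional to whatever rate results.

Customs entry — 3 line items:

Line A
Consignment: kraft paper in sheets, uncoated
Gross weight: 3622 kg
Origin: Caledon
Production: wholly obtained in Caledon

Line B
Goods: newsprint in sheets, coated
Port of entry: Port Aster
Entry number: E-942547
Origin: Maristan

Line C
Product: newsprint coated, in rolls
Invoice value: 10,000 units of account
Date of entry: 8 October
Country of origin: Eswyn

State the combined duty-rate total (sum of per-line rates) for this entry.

Line A: kraft paper → 17.3; uncoated → 17.3.1; in sheets → 17.3.1.1. Scheduled 15%. Caledon agreement on 17.3: wholly obtained → 14% available; preferential 14%. → 14%.
Line B: newsprint → 17.4; coated → 17.4.1; in sheets → 17.4.1.2. Scheduled 9%. No special measure applies. → 9%.
Line C: newsprint → 17.4; coated → 17.4.1; in rolls → 17.4.1.1. Scheduled 21%. No special measure applies. → 21%.
Sum: 14% + 9% + 21% = 44%.

44%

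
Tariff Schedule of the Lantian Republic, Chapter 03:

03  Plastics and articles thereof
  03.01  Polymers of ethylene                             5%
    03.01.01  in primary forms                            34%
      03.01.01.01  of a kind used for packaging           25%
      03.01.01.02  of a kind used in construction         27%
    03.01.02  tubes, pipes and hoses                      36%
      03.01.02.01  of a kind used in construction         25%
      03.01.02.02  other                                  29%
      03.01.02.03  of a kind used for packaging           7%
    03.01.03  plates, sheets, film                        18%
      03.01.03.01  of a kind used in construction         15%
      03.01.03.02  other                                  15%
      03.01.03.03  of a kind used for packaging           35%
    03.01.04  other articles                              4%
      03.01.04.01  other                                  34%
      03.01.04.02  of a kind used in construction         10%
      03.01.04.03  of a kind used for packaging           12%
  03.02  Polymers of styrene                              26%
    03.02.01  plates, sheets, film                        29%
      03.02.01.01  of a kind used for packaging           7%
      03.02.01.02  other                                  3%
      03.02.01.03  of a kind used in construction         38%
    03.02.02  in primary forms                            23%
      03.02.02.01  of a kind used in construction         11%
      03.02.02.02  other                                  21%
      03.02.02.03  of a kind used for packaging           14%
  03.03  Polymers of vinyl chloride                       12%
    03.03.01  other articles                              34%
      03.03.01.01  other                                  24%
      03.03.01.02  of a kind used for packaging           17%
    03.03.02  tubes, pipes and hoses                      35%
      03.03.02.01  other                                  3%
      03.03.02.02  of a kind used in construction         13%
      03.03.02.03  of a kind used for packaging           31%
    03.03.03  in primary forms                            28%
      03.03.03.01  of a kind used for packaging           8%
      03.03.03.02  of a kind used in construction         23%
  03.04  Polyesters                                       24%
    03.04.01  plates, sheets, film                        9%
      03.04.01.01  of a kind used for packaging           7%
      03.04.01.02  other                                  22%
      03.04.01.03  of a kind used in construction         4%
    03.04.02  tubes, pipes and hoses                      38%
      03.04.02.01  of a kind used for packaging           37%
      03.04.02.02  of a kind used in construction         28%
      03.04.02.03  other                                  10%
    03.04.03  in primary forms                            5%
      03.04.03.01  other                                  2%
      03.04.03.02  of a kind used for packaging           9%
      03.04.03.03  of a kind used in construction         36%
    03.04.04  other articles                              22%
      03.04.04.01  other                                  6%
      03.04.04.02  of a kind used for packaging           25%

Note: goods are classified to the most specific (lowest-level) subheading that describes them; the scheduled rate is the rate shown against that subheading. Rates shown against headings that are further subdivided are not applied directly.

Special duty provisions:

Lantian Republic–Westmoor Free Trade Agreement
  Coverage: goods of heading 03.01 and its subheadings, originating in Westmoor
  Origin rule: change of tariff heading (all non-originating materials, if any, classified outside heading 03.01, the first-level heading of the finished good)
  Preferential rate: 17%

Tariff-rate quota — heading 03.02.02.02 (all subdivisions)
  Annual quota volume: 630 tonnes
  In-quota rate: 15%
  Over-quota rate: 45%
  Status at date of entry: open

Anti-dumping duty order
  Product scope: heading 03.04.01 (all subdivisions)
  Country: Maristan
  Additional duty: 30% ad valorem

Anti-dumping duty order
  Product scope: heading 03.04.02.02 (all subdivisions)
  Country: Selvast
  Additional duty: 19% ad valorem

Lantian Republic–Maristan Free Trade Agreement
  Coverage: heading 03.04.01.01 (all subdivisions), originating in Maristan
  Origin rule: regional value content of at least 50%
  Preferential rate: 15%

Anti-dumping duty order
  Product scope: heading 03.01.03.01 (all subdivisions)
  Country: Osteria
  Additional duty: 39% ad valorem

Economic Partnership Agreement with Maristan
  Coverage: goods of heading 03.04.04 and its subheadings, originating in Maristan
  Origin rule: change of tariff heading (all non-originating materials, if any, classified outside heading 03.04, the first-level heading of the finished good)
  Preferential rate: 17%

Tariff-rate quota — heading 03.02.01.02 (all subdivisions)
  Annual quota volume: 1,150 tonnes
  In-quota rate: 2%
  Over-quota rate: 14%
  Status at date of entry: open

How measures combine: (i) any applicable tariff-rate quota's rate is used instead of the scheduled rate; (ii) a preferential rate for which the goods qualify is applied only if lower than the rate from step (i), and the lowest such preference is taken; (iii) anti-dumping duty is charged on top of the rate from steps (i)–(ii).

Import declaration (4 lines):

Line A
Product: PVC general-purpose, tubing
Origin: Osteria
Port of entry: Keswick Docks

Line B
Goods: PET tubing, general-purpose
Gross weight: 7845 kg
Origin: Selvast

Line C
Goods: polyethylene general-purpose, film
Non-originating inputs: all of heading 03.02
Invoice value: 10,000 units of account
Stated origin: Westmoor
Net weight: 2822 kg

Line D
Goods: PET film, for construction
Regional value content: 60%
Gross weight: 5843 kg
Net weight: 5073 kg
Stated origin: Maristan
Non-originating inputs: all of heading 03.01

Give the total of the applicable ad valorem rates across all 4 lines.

Line A: PVC → 03.03; tubing → 03.03.02; general-purpose → 03.03.02.01. Scheduled 3%. No special measure applies. → 3%.
Line B: PET → 03.04; tubing → 03.04.02; general-purpose → 03.04.02.03. Scheduled 10%. No special measure applies. → 10%.
Line C: polyethylene → 03.01; film → 03.01.03; general-purpose → 03.01.03.02. Scheduled 15%. Westmoor agreement on 03.01: CTH met → 17% available; preference 17% not lower than 15% → no reduction. → 15%.
Line D: PET → 03.04; film → 03.04.01; for construction → 03.04.01.03. Scheduled 4%. Maristan agreement on 03.04.01.01: 03.04.01.03 not covered; Maristan agreement on 03.04.04: 03.04.01.03 not covered; anti-dumping (Maristan, 03.04.01): +30%; total 4% + 30% = 34%. → 34%.
Sum: 3% + 10% + 15% + 34% = 62%.

62%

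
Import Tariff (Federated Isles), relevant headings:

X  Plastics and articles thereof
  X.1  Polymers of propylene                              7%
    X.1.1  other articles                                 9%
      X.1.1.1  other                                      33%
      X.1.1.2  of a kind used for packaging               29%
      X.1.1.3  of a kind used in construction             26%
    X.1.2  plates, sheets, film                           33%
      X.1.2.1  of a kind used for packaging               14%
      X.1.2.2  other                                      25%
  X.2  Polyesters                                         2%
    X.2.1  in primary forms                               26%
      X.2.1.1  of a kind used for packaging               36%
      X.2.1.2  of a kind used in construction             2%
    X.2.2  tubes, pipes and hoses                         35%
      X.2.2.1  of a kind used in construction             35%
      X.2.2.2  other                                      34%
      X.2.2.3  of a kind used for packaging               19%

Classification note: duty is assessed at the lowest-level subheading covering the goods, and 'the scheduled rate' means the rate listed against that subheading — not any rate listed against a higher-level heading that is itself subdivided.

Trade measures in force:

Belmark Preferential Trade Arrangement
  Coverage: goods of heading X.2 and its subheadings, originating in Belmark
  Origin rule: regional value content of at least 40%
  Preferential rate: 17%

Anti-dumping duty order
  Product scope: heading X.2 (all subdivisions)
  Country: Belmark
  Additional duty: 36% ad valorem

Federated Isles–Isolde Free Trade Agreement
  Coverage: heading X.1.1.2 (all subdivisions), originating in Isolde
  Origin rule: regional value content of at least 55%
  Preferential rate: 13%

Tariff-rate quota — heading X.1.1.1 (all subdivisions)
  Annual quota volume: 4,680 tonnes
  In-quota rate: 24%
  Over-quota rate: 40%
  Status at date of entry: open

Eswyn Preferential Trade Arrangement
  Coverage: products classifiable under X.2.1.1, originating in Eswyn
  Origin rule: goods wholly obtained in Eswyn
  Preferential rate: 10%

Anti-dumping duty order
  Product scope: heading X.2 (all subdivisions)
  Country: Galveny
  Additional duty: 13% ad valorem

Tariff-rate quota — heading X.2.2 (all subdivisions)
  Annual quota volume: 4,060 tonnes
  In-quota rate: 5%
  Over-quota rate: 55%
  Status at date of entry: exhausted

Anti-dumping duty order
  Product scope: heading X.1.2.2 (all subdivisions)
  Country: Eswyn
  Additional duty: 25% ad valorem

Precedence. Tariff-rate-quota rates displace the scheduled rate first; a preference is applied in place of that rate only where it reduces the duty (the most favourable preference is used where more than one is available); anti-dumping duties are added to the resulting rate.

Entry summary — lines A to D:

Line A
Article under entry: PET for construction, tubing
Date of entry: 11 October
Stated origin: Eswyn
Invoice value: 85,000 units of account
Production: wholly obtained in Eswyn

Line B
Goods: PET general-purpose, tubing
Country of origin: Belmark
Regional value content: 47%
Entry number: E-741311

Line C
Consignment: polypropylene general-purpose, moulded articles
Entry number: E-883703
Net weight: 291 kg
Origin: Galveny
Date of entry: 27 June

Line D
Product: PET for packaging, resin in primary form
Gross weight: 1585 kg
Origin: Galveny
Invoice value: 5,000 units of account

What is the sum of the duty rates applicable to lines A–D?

181%

Line A: PET → X.2; tubing → X.2.2; for construction → X.2.2.1. Scheduled 35%. quota on X.2.2 exhausted → over-quota 55%; Eswyn agreement on X.2.1.1: X.2.2.1 not covered. → 55%.
Line B: PET → X.2; tubing → X.2.2; general-purpose → X.2.2.2. Scheduled 34%. quota on X.2.2 exhausted → over-quota 55%; Belmark agreement on X.2: RVC ≥ 40% → 17% available; preferential 17%; anti-dumping (Belmark, X.2): +36%; total 17% + 36% = 53%. → 53%.
Line C: polypropylene → X.1; moulded articles → X.1.1; general-purpose → X.1.1.1. Scheduled 33%. quota on X.1.1.1 open → in-quota 24%. → 24%.
Line D: PET → X.2; resin in primary form → X.2.1; for packaging → X.2.1.1. Scheduled 36%. anti-dumping (Galveny, X.2): +13%; total 36% + 13% = 49%. → 49%.
Sum: 55% + 53% + 24% + 49% = 181%.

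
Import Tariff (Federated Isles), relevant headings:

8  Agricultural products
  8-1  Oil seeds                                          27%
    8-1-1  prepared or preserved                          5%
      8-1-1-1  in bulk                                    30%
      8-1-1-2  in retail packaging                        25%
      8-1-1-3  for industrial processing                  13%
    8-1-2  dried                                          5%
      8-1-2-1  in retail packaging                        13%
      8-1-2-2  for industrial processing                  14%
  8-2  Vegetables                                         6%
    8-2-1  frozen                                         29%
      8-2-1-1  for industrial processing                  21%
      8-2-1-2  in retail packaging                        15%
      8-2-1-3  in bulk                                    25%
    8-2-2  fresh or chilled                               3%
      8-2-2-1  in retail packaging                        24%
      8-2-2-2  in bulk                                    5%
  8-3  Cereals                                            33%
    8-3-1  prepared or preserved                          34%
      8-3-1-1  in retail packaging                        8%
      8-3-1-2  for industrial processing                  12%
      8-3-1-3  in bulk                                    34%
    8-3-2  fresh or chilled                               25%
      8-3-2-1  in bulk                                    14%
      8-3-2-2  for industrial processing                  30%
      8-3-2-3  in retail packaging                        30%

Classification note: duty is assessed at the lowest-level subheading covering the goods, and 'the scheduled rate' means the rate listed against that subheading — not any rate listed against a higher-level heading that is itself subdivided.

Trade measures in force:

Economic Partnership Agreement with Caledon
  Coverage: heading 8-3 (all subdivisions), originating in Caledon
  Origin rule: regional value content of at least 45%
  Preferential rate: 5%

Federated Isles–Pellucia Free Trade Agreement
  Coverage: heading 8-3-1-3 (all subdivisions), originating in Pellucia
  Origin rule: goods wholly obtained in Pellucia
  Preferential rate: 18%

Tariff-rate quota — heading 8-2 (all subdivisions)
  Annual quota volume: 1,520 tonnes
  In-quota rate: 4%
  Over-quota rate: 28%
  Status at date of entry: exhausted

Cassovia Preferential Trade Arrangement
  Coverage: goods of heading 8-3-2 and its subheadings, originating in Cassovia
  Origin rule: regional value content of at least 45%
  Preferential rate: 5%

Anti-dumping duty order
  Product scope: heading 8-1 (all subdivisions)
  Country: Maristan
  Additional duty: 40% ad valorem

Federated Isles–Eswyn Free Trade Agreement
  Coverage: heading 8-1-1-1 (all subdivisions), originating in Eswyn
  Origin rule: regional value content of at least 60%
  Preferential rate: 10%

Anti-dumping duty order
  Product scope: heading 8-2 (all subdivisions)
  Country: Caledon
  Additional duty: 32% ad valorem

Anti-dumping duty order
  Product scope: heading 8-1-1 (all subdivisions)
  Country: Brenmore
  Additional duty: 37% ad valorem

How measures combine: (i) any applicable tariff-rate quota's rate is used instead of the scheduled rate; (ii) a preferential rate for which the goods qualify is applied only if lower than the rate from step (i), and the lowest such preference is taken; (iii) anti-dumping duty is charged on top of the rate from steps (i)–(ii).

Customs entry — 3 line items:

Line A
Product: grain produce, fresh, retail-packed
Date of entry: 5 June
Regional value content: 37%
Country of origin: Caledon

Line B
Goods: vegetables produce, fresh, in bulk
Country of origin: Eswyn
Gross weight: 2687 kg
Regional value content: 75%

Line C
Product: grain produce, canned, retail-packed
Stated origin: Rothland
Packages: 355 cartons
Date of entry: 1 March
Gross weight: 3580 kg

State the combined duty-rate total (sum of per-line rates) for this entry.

66%

Line A: grain → 8-3; fresh → 8-3-2; retail-packed → 8-3-2-3. Scheduled 30%. Caledon agreement on 8-3: RVC < 45%. → 30%.
Line B: vegetables → 8-2; fresh → 8-2-2; in bulk → 8-2-2-2. Scheduled 5%. quota on 8-2 exhausted → over-quota 28%; Eswyn agreement on 8-1-1-1: 8-2-2-2 not covered. → 28%.
Line C: grain → 8-3; canned → 8-3-1; retail-packed → 8-3-1-1. Scheduled 8%. No special measure applies. → 8%.
Sum: 30% + 28% + 8% = 66%.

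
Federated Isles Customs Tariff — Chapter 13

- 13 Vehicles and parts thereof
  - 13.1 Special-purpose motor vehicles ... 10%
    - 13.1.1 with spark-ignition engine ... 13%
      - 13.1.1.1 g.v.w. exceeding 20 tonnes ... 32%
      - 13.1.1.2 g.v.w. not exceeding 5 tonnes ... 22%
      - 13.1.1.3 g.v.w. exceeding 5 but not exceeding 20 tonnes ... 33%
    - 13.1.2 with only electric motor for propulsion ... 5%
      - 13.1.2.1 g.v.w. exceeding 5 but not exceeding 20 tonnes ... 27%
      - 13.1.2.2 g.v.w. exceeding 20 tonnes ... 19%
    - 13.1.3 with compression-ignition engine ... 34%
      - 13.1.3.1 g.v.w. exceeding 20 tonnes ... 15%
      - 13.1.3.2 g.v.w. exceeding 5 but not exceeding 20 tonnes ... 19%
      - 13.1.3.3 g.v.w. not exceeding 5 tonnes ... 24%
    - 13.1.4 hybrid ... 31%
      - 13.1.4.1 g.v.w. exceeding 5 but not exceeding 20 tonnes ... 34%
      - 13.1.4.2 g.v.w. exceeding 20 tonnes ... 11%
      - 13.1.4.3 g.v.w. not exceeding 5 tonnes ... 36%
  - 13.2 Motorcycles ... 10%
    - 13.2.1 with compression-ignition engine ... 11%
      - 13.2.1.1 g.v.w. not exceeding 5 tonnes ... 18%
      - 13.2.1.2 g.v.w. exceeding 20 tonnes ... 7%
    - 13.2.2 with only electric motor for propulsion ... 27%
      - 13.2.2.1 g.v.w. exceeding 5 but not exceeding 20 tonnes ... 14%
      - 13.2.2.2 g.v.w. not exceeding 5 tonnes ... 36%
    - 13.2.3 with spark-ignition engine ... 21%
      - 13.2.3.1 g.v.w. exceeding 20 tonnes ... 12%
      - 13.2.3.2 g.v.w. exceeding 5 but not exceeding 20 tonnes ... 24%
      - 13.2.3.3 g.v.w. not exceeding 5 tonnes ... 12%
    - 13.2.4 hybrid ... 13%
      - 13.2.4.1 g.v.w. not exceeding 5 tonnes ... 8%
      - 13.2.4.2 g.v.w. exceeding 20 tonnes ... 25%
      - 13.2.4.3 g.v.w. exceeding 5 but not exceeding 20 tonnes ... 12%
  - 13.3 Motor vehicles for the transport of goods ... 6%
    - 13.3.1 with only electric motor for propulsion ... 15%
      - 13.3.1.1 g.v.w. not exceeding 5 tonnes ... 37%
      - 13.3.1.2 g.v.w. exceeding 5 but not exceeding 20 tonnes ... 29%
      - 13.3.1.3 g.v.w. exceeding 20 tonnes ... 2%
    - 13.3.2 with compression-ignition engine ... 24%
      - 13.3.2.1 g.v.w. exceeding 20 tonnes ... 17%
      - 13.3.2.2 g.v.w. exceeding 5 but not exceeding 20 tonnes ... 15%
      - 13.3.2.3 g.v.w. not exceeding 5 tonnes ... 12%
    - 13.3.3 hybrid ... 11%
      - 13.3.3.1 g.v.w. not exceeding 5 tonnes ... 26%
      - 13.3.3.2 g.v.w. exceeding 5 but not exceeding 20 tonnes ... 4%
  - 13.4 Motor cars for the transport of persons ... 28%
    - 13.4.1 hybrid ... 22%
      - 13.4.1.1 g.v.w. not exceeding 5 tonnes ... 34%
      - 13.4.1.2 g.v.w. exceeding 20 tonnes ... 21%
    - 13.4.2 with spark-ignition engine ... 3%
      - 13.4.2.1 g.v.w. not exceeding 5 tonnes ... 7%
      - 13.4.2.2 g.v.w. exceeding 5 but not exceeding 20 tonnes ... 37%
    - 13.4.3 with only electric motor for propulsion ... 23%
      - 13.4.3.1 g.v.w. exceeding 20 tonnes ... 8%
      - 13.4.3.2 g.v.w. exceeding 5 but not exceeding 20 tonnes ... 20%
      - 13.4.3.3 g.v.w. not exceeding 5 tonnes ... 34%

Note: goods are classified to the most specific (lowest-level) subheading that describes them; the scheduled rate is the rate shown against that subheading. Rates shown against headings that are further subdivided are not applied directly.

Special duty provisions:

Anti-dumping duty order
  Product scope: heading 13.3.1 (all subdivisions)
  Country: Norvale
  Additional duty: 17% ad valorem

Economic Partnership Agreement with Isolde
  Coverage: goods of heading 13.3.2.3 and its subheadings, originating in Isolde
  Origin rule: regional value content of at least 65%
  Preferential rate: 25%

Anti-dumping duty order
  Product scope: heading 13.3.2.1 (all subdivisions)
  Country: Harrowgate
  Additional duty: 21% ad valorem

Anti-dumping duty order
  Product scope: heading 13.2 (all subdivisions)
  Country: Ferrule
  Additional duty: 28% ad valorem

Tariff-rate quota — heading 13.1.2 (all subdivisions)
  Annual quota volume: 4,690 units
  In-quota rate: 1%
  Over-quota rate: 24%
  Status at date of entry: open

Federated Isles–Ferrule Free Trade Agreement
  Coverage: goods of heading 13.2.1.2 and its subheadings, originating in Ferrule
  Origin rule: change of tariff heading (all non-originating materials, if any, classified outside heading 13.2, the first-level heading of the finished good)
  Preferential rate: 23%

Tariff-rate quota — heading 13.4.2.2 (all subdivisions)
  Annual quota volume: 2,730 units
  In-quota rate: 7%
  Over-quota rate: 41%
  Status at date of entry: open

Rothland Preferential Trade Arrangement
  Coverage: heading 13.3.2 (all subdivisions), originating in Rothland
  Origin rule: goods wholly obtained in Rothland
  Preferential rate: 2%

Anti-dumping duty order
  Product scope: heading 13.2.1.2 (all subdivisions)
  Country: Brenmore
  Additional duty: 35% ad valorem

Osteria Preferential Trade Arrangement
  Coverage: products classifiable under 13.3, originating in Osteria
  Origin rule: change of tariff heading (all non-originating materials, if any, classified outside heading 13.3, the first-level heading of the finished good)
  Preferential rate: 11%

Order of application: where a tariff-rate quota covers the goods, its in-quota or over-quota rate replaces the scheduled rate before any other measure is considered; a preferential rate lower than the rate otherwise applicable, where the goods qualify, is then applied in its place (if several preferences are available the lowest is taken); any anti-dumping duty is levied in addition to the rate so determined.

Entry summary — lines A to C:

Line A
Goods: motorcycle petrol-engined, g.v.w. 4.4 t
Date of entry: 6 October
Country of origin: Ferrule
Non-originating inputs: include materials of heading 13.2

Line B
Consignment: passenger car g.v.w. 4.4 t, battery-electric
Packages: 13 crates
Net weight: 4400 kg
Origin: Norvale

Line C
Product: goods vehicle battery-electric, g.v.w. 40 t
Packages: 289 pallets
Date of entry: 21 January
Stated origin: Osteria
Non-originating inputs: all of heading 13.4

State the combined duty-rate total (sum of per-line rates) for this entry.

76%

Line A: motorcycle → 13.2; petrol-engined → 13.2.3; g.v.w. 4.4 t → 13.2.3.3. Scheduled 12%. Ferrule agreement on 13.2.1.2: 13.2.3.3 not covered; anti-dumping (Ferrule, 13.2): +28%; total 12% + 28% = 40%. → 40%.
Line B: passenger car → 13.4; battery-electric → 13.4.3; g.v.w. 4.4 t → 13.4.3.3. Scheduled 34%. No special measure applies. → 34%.
Line C: goods vehicle → 13.3; battery-electric → 13.3.1; g.v.w. 40 t → 13.3.1.3. Scheduled 2%. Osteria agreement on 13.3: CTH met → 11% available; preference 11% not lower than 2% → no reduction. → 2%.
Sum: 40% + 34% + 2% = 76%.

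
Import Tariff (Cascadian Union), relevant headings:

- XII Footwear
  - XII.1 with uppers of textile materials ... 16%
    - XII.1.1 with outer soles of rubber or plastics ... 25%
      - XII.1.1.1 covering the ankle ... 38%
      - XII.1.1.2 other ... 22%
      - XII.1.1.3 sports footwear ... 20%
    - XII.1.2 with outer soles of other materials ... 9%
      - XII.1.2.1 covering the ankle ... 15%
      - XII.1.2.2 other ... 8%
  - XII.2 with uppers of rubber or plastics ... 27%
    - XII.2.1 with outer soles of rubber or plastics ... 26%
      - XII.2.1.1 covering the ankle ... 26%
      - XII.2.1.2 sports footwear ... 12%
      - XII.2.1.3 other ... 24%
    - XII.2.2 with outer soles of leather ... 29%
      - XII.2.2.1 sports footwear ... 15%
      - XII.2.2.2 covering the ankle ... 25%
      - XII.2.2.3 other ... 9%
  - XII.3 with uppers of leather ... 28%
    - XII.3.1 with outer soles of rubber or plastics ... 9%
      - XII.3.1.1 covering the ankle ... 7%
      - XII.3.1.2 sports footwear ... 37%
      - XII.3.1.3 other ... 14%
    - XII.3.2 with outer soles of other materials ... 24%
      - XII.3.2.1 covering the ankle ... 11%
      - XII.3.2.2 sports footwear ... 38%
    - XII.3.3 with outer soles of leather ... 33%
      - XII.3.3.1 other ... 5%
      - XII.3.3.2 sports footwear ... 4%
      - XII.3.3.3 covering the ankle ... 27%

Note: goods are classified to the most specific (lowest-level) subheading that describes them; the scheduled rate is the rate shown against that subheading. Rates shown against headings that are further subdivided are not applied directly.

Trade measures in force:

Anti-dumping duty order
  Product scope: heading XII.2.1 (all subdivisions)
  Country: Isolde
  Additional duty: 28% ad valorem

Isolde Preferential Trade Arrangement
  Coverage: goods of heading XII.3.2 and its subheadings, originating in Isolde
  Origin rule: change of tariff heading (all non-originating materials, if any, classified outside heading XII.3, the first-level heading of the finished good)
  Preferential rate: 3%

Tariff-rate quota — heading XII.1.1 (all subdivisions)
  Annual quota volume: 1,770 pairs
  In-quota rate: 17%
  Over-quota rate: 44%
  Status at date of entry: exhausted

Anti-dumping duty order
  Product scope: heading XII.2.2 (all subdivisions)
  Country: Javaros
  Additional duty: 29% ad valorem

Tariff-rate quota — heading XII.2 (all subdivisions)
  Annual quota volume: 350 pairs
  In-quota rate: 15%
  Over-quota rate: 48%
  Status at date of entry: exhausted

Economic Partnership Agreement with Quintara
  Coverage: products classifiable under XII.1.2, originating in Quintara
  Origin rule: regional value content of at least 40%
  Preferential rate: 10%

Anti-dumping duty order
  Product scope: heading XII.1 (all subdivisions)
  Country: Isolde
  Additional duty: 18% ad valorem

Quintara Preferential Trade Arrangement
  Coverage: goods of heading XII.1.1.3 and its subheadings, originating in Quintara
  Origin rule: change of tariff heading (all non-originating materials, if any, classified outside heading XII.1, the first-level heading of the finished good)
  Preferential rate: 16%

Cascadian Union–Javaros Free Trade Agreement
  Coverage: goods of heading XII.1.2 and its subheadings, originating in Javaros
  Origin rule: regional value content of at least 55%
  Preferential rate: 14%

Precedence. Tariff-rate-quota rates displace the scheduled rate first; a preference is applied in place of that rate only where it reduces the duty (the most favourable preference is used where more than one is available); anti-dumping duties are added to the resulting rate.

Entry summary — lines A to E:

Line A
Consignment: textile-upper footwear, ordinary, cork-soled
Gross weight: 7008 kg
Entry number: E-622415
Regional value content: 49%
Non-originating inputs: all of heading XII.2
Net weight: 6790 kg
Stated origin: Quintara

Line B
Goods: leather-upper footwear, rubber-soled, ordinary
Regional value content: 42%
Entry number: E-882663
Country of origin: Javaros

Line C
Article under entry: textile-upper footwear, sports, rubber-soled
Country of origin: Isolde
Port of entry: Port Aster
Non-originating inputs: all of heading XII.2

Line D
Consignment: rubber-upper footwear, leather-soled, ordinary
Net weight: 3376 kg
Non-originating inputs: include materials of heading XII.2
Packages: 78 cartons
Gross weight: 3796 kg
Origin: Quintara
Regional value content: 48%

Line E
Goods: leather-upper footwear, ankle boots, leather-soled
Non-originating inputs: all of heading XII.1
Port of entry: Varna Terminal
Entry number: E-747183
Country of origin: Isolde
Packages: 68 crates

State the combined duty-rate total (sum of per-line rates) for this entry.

159%

Line A: textile-upper → XII.1; cork-soled → XII.1.2; ordinary → XII.1.2.2. Scheduled 8%. Quintara agreement on XII.1.2: RVC ≥ 40% → 10% available; Quintara agreement on XII.1.1.3: XII.1.2.2 not covered; preference 10% not lower than 8% → no reduction. → 8%.
Line B: leather-upper → XII.3; rubber-soled → XII.3.1; ordinary → XII.3.1.3. Scheduled 14%. Javaros agreement on XII.1.2: XII.3.1.3 not covered. → 14%.
Line C: textile-upper → XII.1; rubber-soled → XII.1.1; sports → XII.1.1.3. Scheduled 20%. quota on XII.1.1 exhausted → over-quota 44%; Isolde agreement on XII.3.2: XII.1.1.3 not covered; anti-dumping (Isolde, XII.1): +18%; total 44% + 18% = 62%. → 62%.
Line D: rubber-upper → XII.2; leather-soled → XII.2.2; ordinary → XII.2.2.3. Scheduled 9%. quota on XII.2 exhausted → over-quota 48%; Quintara agreement on XII.1.2: XII.2.2.3 not covered; Quintara agreement on XII.1.1.3: XII.2.2.3 not covered. → 48%.
Line E: leather-upper → XII.3; leather-soled → XII.3.3; ankle boots → XII.3.3.3. Scheduled 27%. Isolde agreement on XII.3.2: XII.3.3.3 not covered. → 27%.
Sum: 8% + 14% + 62% + 48% + 27% = 159%.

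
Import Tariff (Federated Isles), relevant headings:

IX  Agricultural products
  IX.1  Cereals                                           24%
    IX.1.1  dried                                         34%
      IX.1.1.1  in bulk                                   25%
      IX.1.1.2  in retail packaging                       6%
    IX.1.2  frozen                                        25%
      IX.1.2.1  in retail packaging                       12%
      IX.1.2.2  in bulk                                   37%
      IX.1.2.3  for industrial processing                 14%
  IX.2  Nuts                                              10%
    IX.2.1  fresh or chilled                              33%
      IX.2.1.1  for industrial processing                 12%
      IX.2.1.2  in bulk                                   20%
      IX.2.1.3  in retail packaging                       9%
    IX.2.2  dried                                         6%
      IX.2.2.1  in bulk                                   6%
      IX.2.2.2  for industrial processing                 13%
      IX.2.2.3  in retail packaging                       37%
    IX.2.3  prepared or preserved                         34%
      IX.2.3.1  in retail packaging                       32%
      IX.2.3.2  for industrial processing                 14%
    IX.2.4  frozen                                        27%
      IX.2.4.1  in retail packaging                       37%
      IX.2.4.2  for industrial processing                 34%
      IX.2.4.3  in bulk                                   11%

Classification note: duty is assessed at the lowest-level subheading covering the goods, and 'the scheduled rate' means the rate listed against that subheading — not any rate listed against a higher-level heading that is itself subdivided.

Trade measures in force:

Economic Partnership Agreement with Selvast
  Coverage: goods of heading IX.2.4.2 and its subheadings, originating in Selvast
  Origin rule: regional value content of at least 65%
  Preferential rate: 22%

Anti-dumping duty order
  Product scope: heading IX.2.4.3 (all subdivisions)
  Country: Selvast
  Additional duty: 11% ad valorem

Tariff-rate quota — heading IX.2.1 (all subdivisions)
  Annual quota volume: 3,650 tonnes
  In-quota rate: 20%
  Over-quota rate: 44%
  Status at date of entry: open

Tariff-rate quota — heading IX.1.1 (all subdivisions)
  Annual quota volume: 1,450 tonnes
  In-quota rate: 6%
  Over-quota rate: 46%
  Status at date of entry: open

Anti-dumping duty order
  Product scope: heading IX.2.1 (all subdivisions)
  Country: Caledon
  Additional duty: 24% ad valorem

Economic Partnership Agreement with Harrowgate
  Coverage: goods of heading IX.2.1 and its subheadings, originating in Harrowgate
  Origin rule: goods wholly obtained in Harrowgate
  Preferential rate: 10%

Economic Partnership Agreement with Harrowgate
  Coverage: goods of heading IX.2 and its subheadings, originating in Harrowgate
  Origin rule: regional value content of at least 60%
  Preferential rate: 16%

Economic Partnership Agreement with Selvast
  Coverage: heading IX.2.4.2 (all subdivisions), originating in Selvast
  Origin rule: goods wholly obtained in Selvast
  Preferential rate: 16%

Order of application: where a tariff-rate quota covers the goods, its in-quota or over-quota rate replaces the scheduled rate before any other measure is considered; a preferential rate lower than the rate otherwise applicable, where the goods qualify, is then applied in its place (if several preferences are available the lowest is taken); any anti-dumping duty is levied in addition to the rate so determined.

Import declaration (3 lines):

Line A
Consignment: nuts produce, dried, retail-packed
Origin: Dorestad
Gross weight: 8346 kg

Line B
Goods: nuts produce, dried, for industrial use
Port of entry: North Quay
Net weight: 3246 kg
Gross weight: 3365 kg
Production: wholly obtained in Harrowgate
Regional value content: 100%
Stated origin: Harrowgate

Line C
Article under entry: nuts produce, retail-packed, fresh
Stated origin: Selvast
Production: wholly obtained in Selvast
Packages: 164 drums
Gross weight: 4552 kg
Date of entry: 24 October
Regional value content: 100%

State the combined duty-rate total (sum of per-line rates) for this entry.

Line A: nuts → IX.2; dried → IX.2.2; retail-packed → IX.2.2.3. Scheduled 37%. No special measure applies. → 37%.
Line B: nuts → IX.2; dried → IX.2.2; for industrial use → IX.2.2.2. Scheduled 13%. Harrowgate agreement on IX.2.1: IX.2.2.2 not covered; Harrowgate agreement on IX.2: RVC ≥ 60% → 16% available; preference 16% not lower than 13% → no reduction. → 13%.
Line C: nuts → IX.2; fresh → IX.2.1; retail-packed → IX.2.1.3. Scheduled 9%. quota on IX.2.1 open → in-quota 20%; Selvast agreement on IX.2.4.2: IX.2.1.3 not covered; Selvast agreement on IX.2.4.2: IX.2.1.3 not covered. → 20%.
Sum: 37% + 13% + 20% = 70%.

70%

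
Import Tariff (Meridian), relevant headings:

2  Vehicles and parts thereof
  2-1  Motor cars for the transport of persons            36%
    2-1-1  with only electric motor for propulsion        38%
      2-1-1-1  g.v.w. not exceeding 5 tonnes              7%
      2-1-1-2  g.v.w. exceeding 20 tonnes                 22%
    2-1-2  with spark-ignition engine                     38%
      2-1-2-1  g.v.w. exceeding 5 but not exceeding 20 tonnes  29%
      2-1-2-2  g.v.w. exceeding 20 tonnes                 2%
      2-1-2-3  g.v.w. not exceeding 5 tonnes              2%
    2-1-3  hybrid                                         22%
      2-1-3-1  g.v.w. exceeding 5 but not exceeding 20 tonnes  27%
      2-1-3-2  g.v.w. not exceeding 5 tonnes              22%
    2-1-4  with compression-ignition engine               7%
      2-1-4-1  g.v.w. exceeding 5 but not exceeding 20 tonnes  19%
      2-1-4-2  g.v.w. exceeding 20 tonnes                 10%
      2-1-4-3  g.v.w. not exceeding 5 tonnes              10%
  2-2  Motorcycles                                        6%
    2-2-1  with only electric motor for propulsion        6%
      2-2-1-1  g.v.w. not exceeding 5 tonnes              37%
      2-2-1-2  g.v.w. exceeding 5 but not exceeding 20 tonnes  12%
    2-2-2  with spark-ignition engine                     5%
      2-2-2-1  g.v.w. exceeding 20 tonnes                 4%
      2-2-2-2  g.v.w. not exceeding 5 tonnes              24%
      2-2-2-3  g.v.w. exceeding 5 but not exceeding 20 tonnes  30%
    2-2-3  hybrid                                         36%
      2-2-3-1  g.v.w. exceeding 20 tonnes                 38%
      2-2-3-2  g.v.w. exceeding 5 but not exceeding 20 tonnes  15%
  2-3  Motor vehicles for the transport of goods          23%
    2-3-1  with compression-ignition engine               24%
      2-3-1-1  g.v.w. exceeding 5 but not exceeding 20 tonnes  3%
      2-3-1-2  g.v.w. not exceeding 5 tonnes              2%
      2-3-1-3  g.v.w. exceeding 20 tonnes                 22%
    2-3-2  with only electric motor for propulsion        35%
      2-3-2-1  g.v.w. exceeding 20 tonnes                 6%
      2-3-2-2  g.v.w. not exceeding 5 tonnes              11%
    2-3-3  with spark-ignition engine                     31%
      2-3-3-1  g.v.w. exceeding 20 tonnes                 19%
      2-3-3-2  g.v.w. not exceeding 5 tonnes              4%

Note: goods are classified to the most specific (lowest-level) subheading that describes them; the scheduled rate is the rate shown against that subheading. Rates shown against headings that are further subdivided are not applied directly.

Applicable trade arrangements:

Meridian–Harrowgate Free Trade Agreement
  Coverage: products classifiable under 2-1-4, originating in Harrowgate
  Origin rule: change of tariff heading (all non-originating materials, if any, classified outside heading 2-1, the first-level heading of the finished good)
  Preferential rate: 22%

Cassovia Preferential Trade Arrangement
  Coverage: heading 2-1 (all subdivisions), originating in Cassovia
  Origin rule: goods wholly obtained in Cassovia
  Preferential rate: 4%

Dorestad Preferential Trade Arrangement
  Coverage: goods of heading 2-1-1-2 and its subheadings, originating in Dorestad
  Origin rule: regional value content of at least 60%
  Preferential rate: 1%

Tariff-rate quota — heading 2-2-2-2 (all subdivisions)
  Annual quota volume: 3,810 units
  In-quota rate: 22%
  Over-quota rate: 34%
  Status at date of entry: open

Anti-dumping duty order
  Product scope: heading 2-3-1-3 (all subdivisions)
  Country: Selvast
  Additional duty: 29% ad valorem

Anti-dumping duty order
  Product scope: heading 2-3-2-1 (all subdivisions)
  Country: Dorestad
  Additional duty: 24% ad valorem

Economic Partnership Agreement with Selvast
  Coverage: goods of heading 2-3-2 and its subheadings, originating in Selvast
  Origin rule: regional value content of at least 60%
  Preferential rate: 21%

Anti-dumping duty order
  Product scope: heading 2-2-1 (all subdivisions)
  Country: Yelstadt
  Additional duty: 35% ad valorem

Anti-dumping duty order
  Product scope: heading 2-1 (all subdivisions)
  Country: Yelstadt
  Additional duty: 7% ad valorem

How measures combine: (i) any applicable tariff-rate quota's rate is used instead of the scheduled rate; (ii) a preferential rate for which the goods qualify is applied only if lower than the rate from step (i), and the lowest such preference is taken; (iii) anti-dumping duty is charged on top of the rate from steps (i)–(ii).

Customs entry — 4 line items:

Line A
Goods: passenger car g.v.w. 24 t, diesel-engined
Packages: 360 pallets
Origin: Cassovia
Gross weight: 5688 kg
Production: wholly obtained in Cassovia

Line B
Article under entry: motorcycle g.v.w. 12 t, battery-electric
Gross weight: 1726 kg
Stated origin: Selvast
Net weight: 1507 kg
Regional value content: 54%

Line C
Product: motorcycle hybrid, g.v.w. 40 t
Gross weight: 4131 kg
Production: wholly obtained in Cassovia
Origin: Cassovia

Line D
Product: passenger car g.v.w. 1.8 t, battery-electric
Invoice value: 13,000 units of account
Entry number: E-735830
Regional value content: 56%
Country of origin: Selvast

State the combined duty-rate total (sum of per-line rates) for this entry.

61%

Line A: passenger car → 2-1; diesel-engined → 2-1-4; g.v.w. 24 t → 2-1-4-2. Scheduled 10%. Cassovia agreement on 2-1: wholly obtained → 4% available; preferential 4%. → 4%.
Line B: motorcycle → 2-2; battery-electric → 2-2-1; g.v.w. 12 t → 2-2-1-2. Scheduled 12%. Selvast agreement on 2-3-2: 2-2-1-2 not covered. → 12%.
Line C: motorcycle → 2-2; hybrid → 2-2-3; g.v.w. 40 t → 2-2-3-1. Scheduled 38%. Cassovia agreement on 2-1: 2-2-3-1 not covered. → 38%.
Line D: passenger car → 2-1; battery-electric → 2-1-1; g.v.w. 1.8 t → 2-1-1-1. Scheduled 7%. Selvast agreement on 2-3-2: 2-1-1-1 not covered. → 7%.
Sum: 4% + 12% + 38% + 7% = 61%.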